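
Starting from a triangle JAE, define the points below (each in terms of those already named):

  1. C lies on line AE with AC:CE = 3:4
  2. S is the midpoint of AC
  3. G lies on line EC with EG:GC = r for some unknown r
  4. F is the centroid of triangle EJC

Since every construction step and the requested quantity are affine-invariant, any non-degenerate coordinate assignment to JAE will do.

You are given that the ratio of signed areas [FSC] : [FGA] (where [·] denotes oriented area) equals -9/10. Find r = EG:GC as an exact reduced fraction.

Work in coordinates with J = (0, 0), A = (1, 0), E = (0, 1).
1. C lies on line AE with AC:CE = 3:4 ⇒ C = (4/7, 3/7)
2. S is the midpoint of AC ⇒ S = (11/14, 3/14)
3. With EG:GC = r, write λ = r/(r+1) so G = E + λ·(C−E); G is affine-linear in λ
4. F is the centroid of triangle EJC ⇒ F = (4/21, 10/21)
Every point depending on G is an affine combination of G and λ-independent points, so each such coordinate is linear in λ; the λ² term in each signed area is a multiple of (C−E)×(C−E) = 0, so 2·[FSC] and 2·[FGA] are each linear in λ. Evaluating at λ=0 and λ=1:
  2·[FSC] = 1/14,   2·[FGA] = 4/21·λ − 1/3
So [FSC]:[FGA] = (1/14) / (4/21·λ − 1/3). Setting this equal to -9/10:
  1/14 = -9/10·(4/21·λ − 1/3)  ⇒  λ = 4/3
Then r = λ/(1−λ) = (4/3)/(-1/3) = -4. Check: with r = -4, G = (16/21, 5/21) and [FSC]:[FGA] = -9/10 as required.

r = -4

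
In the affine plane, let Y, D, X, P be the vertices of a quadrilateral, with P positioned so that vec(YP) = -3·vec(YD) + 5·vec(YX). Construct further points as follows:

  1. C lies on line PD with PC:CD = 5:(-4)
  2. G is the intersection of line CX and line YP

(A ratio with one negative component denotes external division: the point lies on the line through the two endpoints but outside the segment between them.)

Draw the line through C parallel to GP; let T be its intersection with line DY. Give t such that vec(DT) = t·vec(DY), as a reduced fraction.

Work in coordinates with Y = (0, 0), D = (1, 0), X = (0, 1), P = (-3, 5).
1. C lies on line PD with PC:CD = 5:(-4) ⇒ C = (17, -20)
2. G is the intersection of line CX and line YP ⇒ G = (-51/22, 85/22)
through C parallel to GP: direction (-15/22, 25/22); meets DY at T = (5, 0)
T = D + t·(Y−D) with t = -4

t = -4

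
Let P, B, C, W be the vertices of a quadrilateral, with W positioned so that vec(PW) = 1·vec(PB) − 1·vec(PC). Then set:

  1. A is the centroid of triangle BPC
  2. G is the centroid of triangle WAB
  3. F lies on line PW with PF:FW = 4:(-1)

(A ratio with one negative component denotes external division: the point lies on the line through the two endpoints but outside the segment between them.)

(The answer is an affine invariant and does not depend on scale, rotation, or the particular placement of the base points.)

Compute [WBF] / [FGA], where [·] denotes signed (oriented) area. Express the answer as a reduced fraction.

[WBF]:[FGA] = -9/5

Assign P = (0, 0), B = (1, 0), C = (0, 1), W = (1, -1) — the answer is frame-independent, so this choice is without loss of generality.
1. A is the centroid of triangle BPC ⇒ A = (1/3, 1/3)
2. G is the centroid of triangle WAB ⇒ G = (7/9, -2/9)
3. F lies on line PW with PF:FW = 4:(-1) ⇒ F = (4/3, -4/3)
2·[WBF] = -1/3, 2·[FGA] = 5/27
[WBF]:[FGA] = -1/3:5/27 = -9/5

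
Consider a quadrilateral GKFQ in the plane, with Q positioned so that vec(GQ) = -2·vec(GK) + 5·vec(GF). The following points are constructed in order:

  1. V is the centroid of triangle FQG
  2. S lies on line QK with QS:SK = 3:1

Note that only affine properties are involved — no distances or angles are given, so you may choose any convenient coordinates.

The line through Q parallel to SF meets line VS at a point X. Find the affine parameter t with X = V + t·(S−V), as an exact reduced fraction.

Work in coordinates with G = (0, 0), K = (1, 0), F = (0, 1), Q = (-2, 5).
1. V is the centroid of triangle FQG ⇒ V = (-2/3, 2)
2. S lies on line QK with QS:SK = 3:1 ⇒ S = (1/4, 5/4)
through Q parallel to SF: direction (-1/4, -1/4); meets VS at X = (-61/20, 79/20)
X = V + t·(S−V) with t = -13/5

t = -13/5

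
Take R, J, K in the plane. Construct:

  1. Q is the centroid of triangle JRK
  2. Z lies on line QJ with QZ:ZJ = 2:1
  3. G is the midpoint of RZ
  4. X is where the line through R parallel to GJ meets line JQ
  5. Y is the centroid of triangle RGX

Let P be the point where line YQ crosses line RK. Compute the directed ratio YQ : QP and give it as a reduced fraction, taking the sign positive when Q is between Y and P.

Set R = (0, 0), J = (1, 0), K = (0, 1); any affine frame gives the same invariant.
1. Q is the centroid of triangle JRK ⇒ Q = (1/3, 1/3)
2. Z lies on line QJ with QZ:ZJ = 2:1 ⇒ Z = (7/9, 1/9)
3. G is the midpoint of RZ ⇒ G = (7/18, 1/18)
4. X is where the line through R parallel to GJ meets line JQ ⇒ X = (11/9, -1/9)
5. Y is the centroid of triangle RGX ⇒ Y = (29/54, -1/54)
line YQ meets RK at P = (0, 10/11)
Q = Y + t·(P−Y) with t = 11/29, so YQ:QP = 11/29:18/29

YQ:QP = 11/18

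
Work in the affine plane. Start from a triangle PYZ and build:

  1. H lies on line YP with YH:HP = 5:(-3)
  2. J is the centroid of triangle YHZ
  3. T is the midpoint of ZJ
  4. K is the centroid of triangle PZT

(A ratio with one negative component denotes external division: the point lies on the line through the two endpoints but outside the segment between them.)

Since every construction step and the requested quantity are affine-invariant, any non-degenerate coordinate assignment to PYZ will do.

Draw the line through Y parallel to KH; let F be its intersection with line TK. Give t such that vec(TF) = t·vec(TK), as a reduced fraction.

Assign P = (0, 0), Y = (1, 0), Z = (0, 1) — the answer is frame-independent, so this choice is without loss of generality.
1. H lies on line YP with YH:HP = 5:(-3) ⇒ H = (-3/2, 0)
2. J is the centroid of triangle YHZ ⇒ J = (-1/6, 1/3)
3. T is the midpoint of ZJ ⇒ T = (-1/12, 2/3)
4. K is the centroid of triangle PZT ⇒ K = (-1/36, 5/9)
through Y parallel to KH: direction (-53/36, -5/9); meets TK at F = (31/84, -5/21)
F = T + t·(K−T) with t = 57/7

t = 57/7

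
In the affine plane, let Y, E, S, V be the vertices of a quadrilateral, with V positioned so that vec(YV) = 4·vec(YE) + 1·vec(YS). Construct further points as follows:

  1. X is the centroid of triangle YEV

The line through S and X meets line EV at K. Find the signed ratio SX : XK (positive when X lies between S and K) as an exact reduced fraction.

Choose coordinates Y = (0, 0), E = (1, 0), S = (0, 1), V = (4, 1).
1. X is the centroid of triangle YEV ⇒ X = (5/3, 1/3)
line SX meets EV at K = (20/11, 3/11)
X = S + t·(K−S) with t = 11/12, so SX:XK = 11/12:1/12

SX:XK = 11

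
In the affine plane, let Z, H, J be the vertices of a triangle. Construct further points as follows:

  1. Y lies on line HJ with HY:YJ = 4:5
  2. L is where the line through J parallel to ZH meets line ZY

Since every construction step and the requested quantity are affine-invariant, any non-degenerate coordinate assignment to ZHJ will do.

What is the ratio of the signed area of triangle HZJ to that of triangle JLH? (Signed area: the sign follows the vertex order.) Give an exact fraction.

Work in coordinates with Z = (0, 0), H = (1, 0), J = (0, 1).
1. Y lies on line HJ with HY:YJ = 4:5 ⇒ Y = (5/9, 4/9)
2. L is where the line through J parallel to ZH meets line ZY ⇒ L = (5/4, 1)
2·[HZJ] = -1, 2·[JLH] = -5/4
[HZJ]:[JLH] = -1:-5/4 = 4/5

[HZJ]:[JLH] = 4/5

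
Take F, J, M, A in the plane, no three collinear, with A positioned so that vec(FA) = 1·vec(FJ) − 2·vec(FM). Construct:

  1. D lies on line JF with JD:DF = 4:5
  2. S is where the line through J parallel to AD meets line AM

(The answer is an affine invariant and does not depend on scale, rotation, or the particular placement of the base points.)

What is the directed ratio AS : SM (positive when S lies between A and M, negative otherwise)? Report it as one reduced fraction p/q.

AS:SM = -4/7

Assign F = (0, 0), J = (1, 0), M = (0, 1), A = (1, -2) — the answer is frame-independent, so this choice is without loss of generality.
1. D lies on line JF with JD:DF = 4:5 ⇒ D = (5/9, 0)
2. S is where the line through J parallel to AD meets line AM ⇒ S = (7/3, -6)
S = A + t·(M−A) with t = -4/3, so AS:SM = t:(1−t) = -4/3:7/3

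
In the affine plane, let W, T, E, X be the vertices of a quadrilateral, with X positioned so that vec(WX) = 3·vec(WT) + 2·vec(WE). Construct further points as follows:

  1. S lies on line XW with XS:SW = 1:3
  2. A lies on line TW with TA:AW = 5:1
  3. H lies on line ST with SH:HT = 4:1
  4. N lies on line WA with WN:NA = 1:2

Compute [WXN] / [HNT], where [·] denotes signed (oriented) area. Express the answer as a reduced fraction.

[WXN]:[HNT] = -20/51

Work in coordinates with W = (0, 0), T = (1, 0), E = (0, 1), X = (3, 2).
1. S lies on line XW with XS:SW = 1:3 ⇒ S = (9/4, 3/2)
2. A lies on line TW with TA:AW = 5:1 ⇒ A = (1/6, 0)
3. H lies on line ST with SH:HT = 4:1 ⇒ H = (5/4, 3/10)
4. N lies on line WA with WN:NA = 1:2 ⇒ N = (1/18, 0)
2·[WXN] = -1/9, 2·[HNT] = 17/60
[WXN]:[HNT] = -1/9:17/60 = -20/51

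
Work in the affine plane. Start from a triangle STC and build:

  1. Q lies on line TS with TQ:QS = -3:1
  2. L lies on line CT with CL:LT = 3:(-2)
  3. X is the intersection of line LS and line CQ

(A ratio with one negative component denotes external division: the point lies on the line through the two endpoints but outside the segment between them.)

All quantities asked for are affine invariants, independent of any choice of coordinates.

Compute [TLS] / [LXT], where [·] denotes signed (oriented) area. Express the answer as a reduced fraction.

[TLS]:[LXT] = 8/9

Work in coordinates with S = (0, 0), T = (1, 0), C = (0, 1).
1. Q lies on line TS with TQ:QS = -3:1 ⇒ Q = (-1/2, 0)
2. L lies on line CT with CL:LT = 3:(-2) ⇒ L = (3, -2)
3. X is the intersection of line LS and line CQ ⇒ X = (-3/8, 1/4)
2·[TLS] = -2, 2·[LXT] = -9/4
[TLS]:[LXT] = -2:-9/4 = 8/9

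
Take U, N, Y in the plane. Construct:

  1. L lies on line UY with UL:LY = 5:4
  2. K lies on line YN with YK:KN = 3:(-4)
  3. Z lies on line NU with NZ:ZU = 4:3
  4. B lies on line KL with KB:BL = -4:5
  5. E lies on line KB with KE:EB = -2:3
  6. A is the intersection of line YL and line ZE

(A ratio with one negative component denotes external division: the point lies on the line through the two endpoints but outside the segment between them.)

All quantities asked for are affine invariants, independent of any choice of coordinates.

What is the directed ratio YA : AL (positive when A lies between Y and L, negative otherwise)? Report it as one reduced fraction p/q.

Work in coordinates with U = (0, 0), N = (1, 0), Y = (0, 1).
1. L lies on line UY with UL:LY = 5:4 ⇒ L = (0, 5/9)
2. K lies on line YN with YK:KN = 3:(-4) ⇒ K = (-3, 4)
3. Z lies on line NU with NZ:ZU = 4:3 ⇒ Z = (3/7, 0)
4. B lies on line KL with KB:BL = -4:5 ⇒ B = (-15, 160/9)
5. E lies on line KB with KE:EB = -2:3 ⇒ E = (21, -212/9)
6. A is the intersection of line YL and line ZE ⇒ A = (0, 53/108)
A = Y + t·(L−Y) with t = 55/48, so YA:AL = t:(1−t) = 55/48:-7/48

YA:AL = -55/7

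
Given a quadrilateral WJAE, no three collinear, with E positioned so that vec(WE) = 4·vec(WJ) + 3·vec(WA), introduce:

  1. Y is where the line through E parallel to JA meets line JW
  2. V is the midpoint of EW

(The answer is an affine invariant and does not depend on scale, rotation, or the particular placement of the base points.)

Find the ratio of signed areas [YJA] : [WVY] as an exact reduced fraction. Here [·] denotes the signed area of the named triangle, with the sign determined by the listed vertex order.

Set W = (0, 0), J = (1, 0), A = (0, 1), E = (4, 3); any affine frame gives the same invariant.
1. Y is where the line through E parallel to JA meets line JW ⇒ Y = (7, 0)
2. V is the midpoint of EW ⇒ V = (2, 3/2)
2·[YJA] = -6, 2·[WVY] = -21/2
[YJA]:[WVY] = -6:-21/2 = 4/7

[YJA]:[WVY] = 4/7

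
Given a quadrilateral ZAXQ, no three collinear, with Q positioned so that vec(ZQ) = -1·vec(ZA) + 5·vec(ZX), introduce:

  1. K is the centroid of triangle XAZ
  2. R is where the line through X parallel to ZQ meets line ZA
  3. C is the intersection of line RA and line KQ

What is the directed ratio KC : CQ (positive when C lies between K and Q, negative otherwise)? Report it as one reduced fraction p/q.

KC:CQ = -1/15

Choose coordinates Z = (0, 0), A = (1, 0), X = (0, 1), Q = (-1, 5).
1. K is the centroid of triangle XAZ ⇒ K = (1/3, 1/3)
2. R is where the line through X parallel to ZQ meets line ZA ⇒ R = (1/5, 0)
3. C is the intersection of line RA and line KQ ⇒ C = (3/7, 0)
C = K + t·(Q−K) with t = -1/14, so KC:CQ = t:(1−t) = -1/14:15/14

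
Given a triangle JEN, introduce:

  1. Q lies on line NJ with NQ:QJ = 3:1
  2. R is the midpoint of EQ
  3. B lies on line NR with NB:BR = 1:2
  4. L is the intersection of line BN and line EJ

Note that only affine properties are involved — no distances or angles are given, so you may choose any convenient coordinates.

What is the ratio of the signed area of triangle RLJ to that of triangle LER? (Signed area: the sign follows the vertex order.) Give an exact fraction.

Assign J = (0, 0), E = (1, 0), N = (0, 1) — the answer is frame-independent, so this choice is without loss of generality.
1. Q lies on line NJ with NQ:QJ = 3:1 ⇒ Q = (0, 1/4)
2. R is the midpoint of EQ ⇒ R = (1/2, 1/8)
3. B lies on line NR with NB:BR = 1:2 ⇒ B = (1/6, 17/24)
4. L is the intersection of line BN and line EJ ⇒ L = (4/7, 0)
2·[RLJ] = -1/14, 2·[LER] = 3/56
[RLJ]:[LER] = -1/14:3/56 = -4/3

[RLJ]:[LER] = -4/3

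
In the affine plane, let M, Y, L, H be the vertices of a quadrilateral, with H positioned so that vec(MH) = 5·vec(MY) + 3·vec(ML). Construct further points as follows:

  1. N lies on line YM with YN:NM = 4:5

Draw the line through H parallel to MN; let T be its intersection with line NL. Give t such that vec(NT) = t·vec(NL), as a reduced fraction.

t = 3

Assign M = (0, 0), Y = (1, 0), L = (0, 1), H = (5, 3) — the answer is frame-independent, so this choice is without loss of generality.
1. N lies on line YM with YN:NM = 4:5 ⇒ N = (5/9, 0)
through H parallel to MN: direction (5/9, 0); meets NL at T = (-10/9, 3)
T = N + t·(L−N) with t = 3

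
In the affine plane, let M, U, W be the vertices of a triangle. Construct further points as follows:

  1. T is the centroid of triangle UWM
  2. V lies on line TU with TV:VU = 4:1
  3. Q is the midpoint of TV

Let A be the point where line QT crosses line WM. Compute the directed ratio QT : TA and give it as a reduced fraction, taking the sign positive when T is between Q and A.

Assign M = (0, 0), U = (1, 0), W = (0, 1) — the answer is frame-independent, so this choice is without loss of generality.
1. T is the centroid of triangle UWM ⇒ T = (1/3, 1/3)
2. V lies on line TU with TV:VU = 4:1 ⇒ V = (13/15, 1/15)
3. Q is the midpoint of TV ⇒ Q = (3/5, 1/5)
line QT meets WM at A = (0, 1/2)
T = Q + t·(A−Q) with t = 4/9, so QT:TA = 4/9:5/9

QT:TA = 4/5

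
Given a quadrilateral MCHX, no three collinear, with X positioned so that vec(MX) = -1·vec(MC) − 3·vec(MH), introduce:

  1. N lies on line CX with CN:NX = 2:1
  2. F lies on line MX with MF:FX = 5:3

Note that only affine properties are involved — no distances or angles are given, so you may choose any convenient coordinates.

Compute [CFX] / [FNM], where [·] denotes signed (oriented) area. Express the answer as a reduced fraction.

Choose coordinates M = (0, 0), C = (1, 0), H = (0, 1), X = (-1, -3).
1. N lies on line CX with CN:NX = 2:1 ⇒ N = (-1/3, -2)
2. F lies on line MX with MF:FX = 5:3 ⇒ F = (-5/8, -15/8)
2·[CFX] = 9/8, 2·[FNM] = 5/8
[CFX]:[FNM] = 9/8:5/8 = 9/5

[CFX]:[FNM] = 9/5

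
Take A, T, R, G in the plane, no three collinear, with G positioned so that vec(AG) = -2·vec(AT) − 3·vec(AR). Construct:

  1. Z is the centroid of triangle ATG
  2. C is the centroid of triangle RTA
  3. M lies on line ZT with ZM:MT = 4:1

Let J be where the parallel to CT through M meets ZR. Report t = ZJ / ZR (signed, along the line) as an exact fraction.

t = 8/13

Work in coordinates with A = (0, 0), T = (1, 0), R = (0, 1), G = (-2, -3).
1. Z is the centroid of triangle ATG ⇒ Z = (-1/3, -1)
2. C is the centroid of triangle RTA ⇒ C = (1/3, 1/3)
3. M lies on line ZT with ZM:MT = 4:1 ⇒ M = (11/15, -1/5)
through M parallel to CT: direction (2/3, -1/3); meets ZR at J = (-5/39, 3/13)
J = Z + t·(R−Z) with t = 8/13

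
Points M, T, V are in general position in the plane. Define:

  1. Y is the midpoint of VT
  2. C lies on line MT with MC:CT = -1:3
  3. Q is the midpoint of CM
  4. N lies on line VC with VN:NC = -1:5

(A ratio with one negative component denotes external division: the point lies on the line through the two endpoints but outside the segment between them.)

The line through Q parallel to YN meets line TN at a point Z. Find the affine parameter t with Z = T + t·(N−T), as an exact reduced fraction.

t = 5

Set M = (0, 0), T = (1, 0), V = (0, 1); any affine frame gives the same invariant.
1. Y is the midpoint of VT ⇒ Y = (1/2, 1/2)
2. C lies on line MT with MC:CT = -1:3 ⇒ C = (-1/2, 0)
3. Q is the midpoint of CM ⇒ Q = (-1/4, 0)
4. N lies on line VC with VN:NC = -1:5 ⇒ N = (1/8, 5/4)
through Q parallel to YN: direction (-3/8, 3/4); meets TN at Z = (-27/8, 25/4)
Z = T + t·(N−T) with t = 5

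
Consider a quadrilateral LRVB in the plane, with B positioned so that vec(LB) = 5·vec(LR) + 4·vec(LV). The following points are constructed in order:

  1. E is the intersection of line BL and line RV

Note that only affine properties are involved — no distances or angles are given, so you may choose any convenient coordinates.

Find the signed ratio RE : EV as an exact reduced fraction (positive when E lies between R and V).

Set L = (0, 0), R = (1, 0), V = (0, 1), B = (5, 4); any affine frame gives the same invariant.
1. E is the intersection of line BL and line RV ⇒ E = (5/9, 4/9)
E = R + t·(V−R) with t = 4/9, so RE:EV = t:(1−t) = 4/9:5/9

RE:EV = 4/5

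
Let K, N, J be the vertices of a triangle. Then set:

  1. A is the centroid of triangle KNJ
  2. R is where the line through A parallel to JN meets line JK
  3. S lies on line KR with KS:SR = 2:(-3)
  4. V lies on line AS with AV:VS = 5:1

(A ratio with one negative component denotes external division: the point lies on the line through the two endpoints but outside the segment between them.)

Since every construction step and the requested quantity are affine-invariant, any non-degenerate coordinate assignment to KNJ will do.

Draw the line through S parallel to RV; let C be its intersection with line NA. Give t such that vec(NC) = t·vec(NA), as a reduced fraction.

t = 97/61

Choose coordinates K = (0, 0), N = (1, 0), J = (0, 1).
1. A is the centroid of triangle KNJ ⇒ A = (1/3, 1/3)
2. R is where the line through A parallel to JN meets line JK ⇒ R = (0, 2/3)
3. S lies on line KR with KS:SR = 2:(-3) ⇒ S = (0, -4/3)
4. V lies on line AS with AV:VS = 5:1 ⇒ V = (1/18, -19/18)
through S parallel to RV: direction (1/18, -31/18); meets NA at C = (-11/183, 97/183)
C = N + t·(A−N) with t = 97/61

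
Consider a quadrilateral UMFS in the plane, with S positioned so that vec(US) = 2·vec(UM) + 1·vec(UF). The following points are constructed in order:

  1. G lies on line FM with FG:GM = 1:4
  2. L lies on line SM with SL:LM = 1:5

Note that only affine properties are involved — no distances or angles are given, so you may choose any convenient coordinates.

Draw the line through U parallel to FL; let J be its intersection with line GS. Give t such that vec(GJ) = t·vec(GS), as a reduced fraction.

Assign U = (0, 0), M = (1, 0), F = (0, 1), S = (2, 1) — the answer is frame-independent, so this choice is without loss of generality.
1. G lies on line FM with FG:GM = 1:4 ⇒ G = (1/5, 4/5)
2. L lies on line SM with SL:LM = 1:5 ⇒ L = (11/6, 5/6)
through U parallel to FL: direction (11/6, -1/6); meets GS at J = (-77/20, 7/20)
J = G + t·(S−G) with t = -9/4

t = -9/4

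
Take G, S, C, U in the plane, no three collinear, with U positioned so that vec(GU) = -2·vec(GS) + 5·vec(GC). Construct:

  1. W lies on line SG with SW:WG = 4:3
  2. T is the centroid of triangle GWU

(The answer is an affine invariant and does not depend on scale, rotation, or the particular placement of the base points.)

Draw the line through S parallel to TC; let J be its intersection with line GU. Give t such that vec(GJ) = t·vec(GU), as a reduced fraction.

t = 14/27

Work in coordinates with G = (0, 0), S = (1, 0), C = (0, 1), U = (-2, 5).
1. W lies on line SG with SW:WG = 4:3 ⇒ W = (3/7, 0)
2. T is the centroid of triangle GWU ⇒ T = (-11/21, 5/3)
through S parallel to TC: direction (11/21, -2/3); meets GU at J = (-28/27, 70/27)
J = G + t·(U−G) with t = 14/27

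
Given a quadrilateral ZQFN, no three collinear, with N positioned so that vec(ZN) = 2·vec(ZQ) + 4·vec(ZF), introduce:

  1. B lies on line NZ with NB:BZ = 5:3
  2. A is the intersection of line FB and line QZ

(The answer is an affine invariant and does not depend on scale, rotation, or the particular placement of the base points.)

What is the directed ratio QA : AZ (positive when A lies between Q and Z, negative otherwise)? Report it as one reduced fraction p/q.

QA:AZ = -5/3

Choose coordinates Z = (0, 0), Q = (1, 0), F = (0, 1), N = (2, 4).
1. B lies on line NZ with NB:BZ = 5:3 ⇒ B = (3/4, 3/2)
2. A is the intersection of line FB and line QZ ⇒ A = (-3/2, 0)
A = Q + t·(Z−Q) with t = 5/2, so QA:AZ = t:(1−t) = 5/2:-3/2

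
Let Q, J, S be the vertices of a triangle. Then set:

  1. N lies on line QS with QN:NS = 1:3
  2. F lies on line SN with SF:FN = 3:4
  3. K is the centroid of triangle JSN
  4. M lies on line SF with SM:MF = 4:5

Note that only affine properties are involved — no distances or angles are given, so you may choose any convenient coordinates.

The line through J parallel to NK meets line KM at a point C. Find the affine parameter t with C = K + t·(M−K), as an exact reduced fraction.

t = -21/17

Set Q = (0, 0), J = (1, 0), S = (0, 1); any affine frame gives the same invariant.
1. N lies on line QS with QN:NS = 1:3 ⇒ N = (0, 1/4)
2. F lies on line SN with SF:FN = 3:4 ⇒ F = (0, 19/28)
3. K is the centroid of triangle JSN ⇒ K = (1/3, 5/12)
4. M lies on line SF with SM:MF = 4:5 ⇒ M = (0, 6/7)
through J parallel to NK: direction (1/3, 1/6); meets KM at C = (38/51, -13/102)
C = K + t·(M−K) with t = -21/17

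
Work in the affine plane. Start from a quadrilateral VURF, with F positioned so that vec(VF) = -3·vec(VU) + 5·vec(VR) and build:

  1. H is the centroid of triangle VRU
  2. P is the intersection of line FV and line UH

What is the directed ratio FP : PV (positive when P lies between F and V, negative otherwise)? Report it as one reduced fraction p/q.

FP:PV = 6

Work in coordinates with V = (0, 0), U = (1, 0), R = (0, 1), F = (-3, 5).
1. H is the centroid of triangle VRU ⇒ H = (1/3, 1/3)
2. P is the intersection of line FV and line UH ⇒ P = (-3/7, 5/7)
P = F + t·(V−F) with t = 6/7, so FP:PV = t:(1−t) = 6/7:1/7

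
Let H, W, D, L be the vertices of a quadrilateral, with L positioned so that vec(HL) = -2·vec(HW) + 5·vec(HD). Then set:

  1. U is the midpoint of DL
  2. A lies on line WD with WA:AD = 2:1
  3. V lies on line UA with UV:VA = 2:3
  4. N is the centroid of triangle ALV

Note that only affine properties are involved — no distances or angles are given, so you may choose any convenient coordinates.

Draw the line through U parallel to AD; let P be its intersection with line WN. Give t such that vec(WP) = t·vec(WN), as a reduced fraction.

t = 15/13

Choose coordinates H = (0, 0), W = (1, 0), D = (0, 1), L = (-2, 5).
1. U is the midpoint of DL ⇒ U = (-1, 3)
2. A lies on line WD with WA:AD = 2:1 ⇒ A = (1/3, 2/3)
3. V lies on line UA with UV:VA = 2:3 ⇒ V = (-7/15, 31/15)
4. N is the centroid of triangle ALV ⇒ N = (-32/45, 116/45)
through U parallel to AD: direction (-1/3, 1/3); meets WN at P = (-38/39, 116/39)
P = W + t·(N−W) with t = 15/13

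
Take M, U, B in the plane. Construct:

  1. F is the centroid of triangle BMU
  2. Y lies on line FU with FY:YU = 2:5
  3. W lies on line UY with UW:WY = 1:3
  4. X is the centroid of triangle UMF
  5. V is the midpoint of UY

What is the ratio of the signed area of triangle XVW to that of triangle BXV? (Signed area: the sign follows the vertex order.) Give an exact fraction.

[XVW]:[BXV] = -5/72

Choose coordinates M = (0, 0), U = (1, 0), B = (0, 1).
1. F is the centroid of triangle BMU ⇒ F = (1/3, 1/3)
2. Y lies on line FU with FY:YU = 2:5 ⇒ Y = (11/21, 5/21)
3. W lies on line UY with UW:WY = 1:3 ⇒ W = (37/42, 5/84)
4. X is the centroid of triangle UMF ⇒ X = (4/9, 1/9)
5. V is the midpoint of UY ⇒ V = (16/21, 5/42)
2·[XVW] = -5/252, 2·[BXV] = 2/7
[XVW]:[BXV] = -5/252:2/7 = -5/72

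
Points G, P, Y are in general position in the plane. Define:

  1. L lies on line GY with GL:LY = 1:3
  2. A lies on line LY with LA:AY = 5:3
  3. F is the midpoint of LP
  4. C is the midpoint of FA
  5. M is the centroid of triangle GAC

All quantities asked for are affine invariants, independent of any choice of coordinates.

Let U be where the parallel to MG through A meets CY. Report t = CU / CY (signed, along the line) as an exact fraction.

t = 46/55

Set G = (0, 0), P = (1, 0), Y = (0, 1); any affine frame gives the same invariant.
1. L lies on line GY with GL:LY = 1:3 ⇒ L = (0, 1/4)
2. A lies on line LY with LA:AY = 5:3 ⇒ A = (0, 23/32)
3. F is the midpoint of LP ⇒ F = (1/2, 1/8)
4. C is the midpoint of FA ⇒ C = (1/4, 27/64)
5. M is the centroid of triangle GAC ⇒ M = (1/12, 73/192)
through A parallel to MG: direction (-1/12, -73/192); meets CY at U = (9/220, 3187/3520)
U = C + t·(Y−C) with t = 46/55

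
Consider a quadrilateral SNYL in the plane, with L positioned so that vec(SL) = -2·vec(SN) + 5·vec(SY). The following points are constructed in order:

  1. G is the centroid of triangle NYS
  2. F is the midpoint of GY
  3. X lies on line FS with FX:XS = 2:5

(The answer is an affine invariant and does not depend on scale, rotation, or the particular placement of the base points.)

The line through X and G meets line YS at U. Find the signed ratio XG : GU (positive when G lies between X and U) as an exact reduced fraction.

Set S = (0, 0), N = (1, 0), Y = (0, 1), L = (-2, 5); any affine frame gives the same invariant.
1. G is the centroid of triangle NYS ⇒ G = (1/3, 1/3)
2. F is the midpoint of GY ⇒ F = (1/6, 2/3)
3. X lies on line FS with FX:XS = 2:5 ⇒ X = (5/42, 10/21)
line XG meets YS at U = (0, 5/9)
G = X + t·(U−X) with t = -9/5, so XG:GU = -9/5:14/5

XG:GU = -9/14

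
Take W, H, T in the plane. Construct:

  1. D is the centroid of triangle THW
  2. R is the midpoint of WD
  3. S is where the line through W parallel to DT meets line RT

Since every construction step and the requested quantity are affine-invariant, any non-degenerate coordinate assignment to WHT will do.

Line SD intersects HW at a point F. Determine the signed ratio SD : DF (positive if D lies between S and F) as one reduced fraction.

Work in coordinates with W = (0, 0), H = (1, 0), T = (0, 1).
1. D is the centroid of triangle THW ⇒ D = (1/3, 1/3)
2. R is the midpoint of WD ⇒ R = (1/6, 1/6)
3. S is where the line through W parallel to DT meets line RT ⇒ S = (1/3, -2/3)
line SD meets HW at F = (1/3, 0)
D = S + t·(F−S) with t = 3/2, so SD:DF = 3/2:-1/2

SD:DF = -3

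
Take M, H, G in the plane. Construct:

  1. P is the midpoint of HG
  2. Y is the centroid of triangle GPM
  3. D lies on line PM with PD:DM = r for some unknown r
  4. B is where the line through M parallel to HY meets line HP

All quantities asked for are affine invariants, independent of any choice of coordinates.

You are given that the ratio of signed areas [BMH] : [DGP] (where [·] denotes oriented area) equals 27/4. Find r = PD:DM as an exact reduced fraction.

r = 4/5

Set M = (0, 0), H = (1, 0), G = (0, 1); any affine frame gives the same invariant.
1. P is the midpoint of HG ⇒ P = (1/2, 1/2)
2. Y is the centroid of triangle GPM ⇒ Y = (1/6, 1/2)
3. With PD:DM = r, write λ = r/(r+1) so D = P + λ·(M−P); D is affine-linear in λ
4. B is where the line through M parallel to HY meets line HP ⇒ B = (5/2, -3/2)
Every point depending on D is an affine combination of D and λ-independent points, so each such coordinate is linear in λ; the λ² term in each signed area is a multiple of (M−P)×(M−P) = 0, so 2·[BMH] and 2·[DGP] are each linear in λ. Evaluating at λ=0 and λ=1:
  2·[BMH] = -3/2,   2·[DGP] = -1/2·λ
So [BMH]:[DGP] = (-3/2) / (-1/2·λ). Setting this equal to 27/4:
  -3/2 = 27/4·(-1/2·λ)  ⇒  λ = 4/9
Then r = λ/(1−λ) = (4/9)/(5/9) = 4/5. Check: with r = 4/5, D = (5/18, 5/18) and [BMH]:[DGP] = 27/4 as required.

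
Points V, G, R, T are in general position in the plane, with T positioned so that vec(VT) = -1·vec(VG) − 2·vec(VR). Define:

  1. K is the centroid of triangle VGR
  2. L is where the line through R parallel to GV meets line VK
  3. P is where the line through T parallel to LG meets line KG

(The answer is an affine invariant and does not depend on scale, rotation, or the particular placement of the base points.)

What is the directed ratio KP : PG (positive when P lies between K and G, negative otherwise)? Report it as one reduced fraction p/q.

Work in coordinates with V = (0, 0), G = (1, 0), R = (0, 1), T = (-1, -2).
1. K is the centroid of triangle VGR ⇒ K = (1/3, 1/3)
2. L is where the line through R parallel to GV meets line VK ⇒ L = (1, 1)
3. P is where the line through T parallel to LG meets line KG ⇒ P = (-1, 1)
P = K + t·(G−K) with t = -2, so KP:PG = t:(1−t) = -2:3

KP:PG = -2/3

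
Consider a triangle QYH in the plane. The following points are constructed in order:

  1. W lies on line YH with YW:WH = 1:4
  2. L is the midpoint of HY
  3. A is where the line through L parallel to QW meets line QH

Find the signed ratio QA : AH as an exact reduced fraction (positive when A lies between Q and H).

Work in coordinates with Q = (0, 0), Y = (1, 0), H = (0, 1).
1. W lies on line YH with YW:WH = 1:4 ⇒ W = (4/5, 1/5)
2. L is the midpoint of HY ⇒ L = (1/2, 1/2)
3. A is where the line through L parallel to QW meets line QH ⇒ A = (0, 3/8)
A = Q + t·(H−Q) with t = 3/8, so QA:AH = t:(1−t) = 3/8:5/8

QA:AH = 3/5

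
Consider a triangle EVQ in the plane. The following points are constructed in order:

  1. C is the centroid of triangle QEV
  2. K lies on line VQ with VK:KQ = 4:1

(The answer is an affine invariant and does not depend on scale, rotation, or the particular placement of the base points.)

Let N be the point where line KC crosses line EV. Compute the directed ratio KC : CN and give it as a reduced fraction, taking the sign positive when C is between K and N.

KC:CN = 7/5

Choose coordinates E = (0, 0), V = (1, 0), Q = (0, 1).
1. C is the centroid of triangle QEV ⇒ C = (1/3, 1/3)
2. K lies on line VQ with VK:KQ = 4:1 ⇒ K = (1/5, 4/5)
line KC meets EV at N = (3/7, 0)
C = K + t·(N−K) with t = 7/12, so KC:CN = 7/12:5/12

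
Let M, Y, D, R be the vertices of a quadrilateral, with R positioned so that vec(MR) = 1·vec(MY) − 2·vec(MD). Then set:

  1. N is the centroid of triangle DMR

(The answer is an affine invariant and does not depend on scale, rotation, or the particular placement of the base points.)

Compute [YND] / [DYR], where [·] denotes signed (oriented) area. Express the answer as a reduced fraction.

[YND]:[DYR] = 1/2

Assign M = (0, 0), Y = (1, 0), D = (0, 1), R = (1, -2) — the answer is frame-independent, so this choice is without loss of generality.
1. N is the centroid of triangle DMR ⇒ N = (1/3, -1/3)
2·[YND] = -1, 2·[DYR] = -2
[YND]:[DYR] = -1:-2 = 1/2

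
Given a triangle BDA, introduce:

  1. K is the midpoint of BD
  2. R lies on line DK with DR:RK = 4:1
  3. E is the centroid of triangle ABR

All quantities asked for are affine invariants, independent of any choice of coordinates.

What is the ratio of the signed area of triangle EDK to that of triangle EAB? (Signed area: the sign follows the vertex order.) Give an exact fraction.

Work in coordinates with B = (0, 0), D = (1, 0), A = (0, 1).
1. K is the midpoint of BD ⇒ K = (1/2, 0)
2. R lies on line DK with DR:RK = 4:1 ⇒ R = (3/5, 0)
3. E is the centroid of triangle ABR ⇒ E = (1/5, 1/3)
2·[EDK] = -1/6, 2·[EAB] = 1/5
[EDK]:[EAB] = -1/6:1/5 = -5/6

[EDK]:[EAB] = -5/6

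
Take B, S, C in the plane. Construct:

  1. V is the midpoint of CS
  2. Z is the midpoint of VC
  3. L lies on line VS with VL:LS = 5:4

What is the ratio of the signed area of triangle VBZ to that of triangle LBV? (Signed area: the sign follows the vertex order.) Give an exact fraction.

Choose coordinates B = (0, 0), S = (1, 0), C = (0, 1).
1. V is the midpoint of CS ⇒ V = (1/2, 1/2)
2. Z is the midpoint of VC ⇒ Z = (1/4, 3/4)
3. L lies on line VS with VL:LS = 5:4 ⇒ L = (7/9, 2/9)
2·[VBZ] = -1/4, 2·[LBV] = -5/18
[VBZ]:[LBV] = -1/4:-5/18 = 9/10

[VBZ]:[LBV] = 9/10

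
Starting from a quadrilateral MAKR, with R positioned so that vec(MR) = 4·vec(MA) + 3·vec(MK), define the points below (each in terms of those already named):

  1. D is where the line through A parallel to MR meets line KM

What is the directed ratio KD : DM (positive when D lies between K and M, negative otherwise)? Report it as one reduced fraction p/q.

Set M = (0, 0), A = (1, 0), K = (0, 1), R = (4, 3); any affine frame gives the same invariant.
1. D is where the line through A parallel to MR meets line KM ⇒ D = (0, -3/4)
D = K + t·(M−K) with t = 7/4, so KD:DM = t:(1−t) = 7/4:-3/4

KD:DM = -7/3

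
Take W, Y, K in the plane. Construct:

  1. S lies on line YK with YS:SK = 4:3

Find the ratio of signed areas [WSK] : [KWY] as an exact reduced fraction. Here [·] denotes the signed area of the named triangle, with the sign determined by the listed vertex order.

Set W = (0, 0), Y = (1, 0), K = (0, 1); any affine frame gives the same invariant.
1. S lies on line YK with YS:SK = 4:3 ⇒ S = (3/7, 4/7)
2·[WSK] = 3/7, 2·[KWY] = 1
[WSK]:[KWY] = 3/7:1 = 3/7

[WSK]:[KWY] = 3/7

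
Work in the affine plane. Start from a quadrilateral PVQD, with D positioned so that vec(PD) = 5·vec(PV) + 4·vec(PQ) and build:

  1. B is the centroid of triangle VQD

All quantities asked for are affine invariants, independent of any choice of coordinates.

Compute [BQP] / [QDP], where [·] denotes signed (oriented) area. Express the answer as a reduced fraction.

Assign P = (0, 0), V = (1, 0), Q = (0, 1), D = (5, 4) — the answer is frame-independent, so this choice is without loss of generality.
1. B is the centroid of triangle VQD ⇒ B = (2, 5/3)
2·[BQP] = 2, 2·[QDP] = -5
[BQP]:[QDP] = 2:-5 = -2/5

[BQP]:[QDP] = -2/5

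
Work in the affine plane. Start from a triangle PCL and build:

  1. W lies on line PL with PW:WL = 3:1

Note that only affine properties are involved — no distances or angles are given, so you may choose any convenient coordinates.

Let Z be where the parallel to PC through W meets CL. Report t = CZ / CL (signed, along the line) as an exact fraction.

t = 3/4

Choose coordinates P = (0, 0), C = (1, 0), L = (0, 1).
1. W lies on line PL with PW:WL = 3:1 ⇒ W = (0, 3/4)
through W parallel to PC: direction (1, 0); meets CL at Z = (1/4, 3/4)
Z = C + t·(L−C) with t = 3/4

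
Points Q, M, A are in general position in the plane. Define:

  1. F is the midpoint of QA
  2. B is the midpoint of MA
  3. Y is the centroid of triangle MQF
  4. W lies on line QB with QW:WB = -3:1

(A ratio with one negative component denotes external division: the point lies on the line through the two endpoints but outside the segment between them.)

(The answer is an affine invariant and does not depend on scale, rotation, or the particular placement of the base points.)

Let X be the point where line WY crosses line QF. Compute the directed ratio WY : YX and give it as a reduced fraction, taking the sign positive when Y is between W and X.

Choose coordinates Q = (0, 0), M = (1, 0), A = (0, 1).
1. F is the midpoint of QA ⇒ F = (0, 1/2)
2. B is the midpoint of MA ⇒ B = (1/2, 1/2)
3. Y is the centroid of triangle MQF ⇒ Y = (1/3, 1/6)
4. W lies on line QB with QW:WB = -3:1 ⇒ W = (3/4, 3/4)
line WY meets QF at X = (0, -3/10)
Y = W + t·(X−W) with t = 5/9, so WY:YX = 5/9:4/9

WY:YX = 5/4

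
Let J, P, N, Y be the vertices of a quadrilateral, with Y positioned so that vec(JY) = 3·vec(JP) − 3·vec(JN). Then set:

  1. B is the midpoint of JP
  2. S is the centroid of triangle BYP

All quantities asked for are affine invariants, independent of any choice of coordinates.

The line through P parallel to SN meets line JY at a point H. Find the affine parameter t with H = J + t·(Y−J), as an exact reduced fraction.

t = 4/3

Work in coordinates with J = (0, 0), P = (1, 0), N = (0, 1), Y = (3, -3).
1. B is the midpoint of JP ⇒ B = (1/2, 0)
2. S is the centroid of triangle BYP ⇒ S = (3/2, -1)
through P parallel to SN: direction (-3/2, 2); meets JY at H = (4, -4)
H = J + t·(Y−J) with t = 4/3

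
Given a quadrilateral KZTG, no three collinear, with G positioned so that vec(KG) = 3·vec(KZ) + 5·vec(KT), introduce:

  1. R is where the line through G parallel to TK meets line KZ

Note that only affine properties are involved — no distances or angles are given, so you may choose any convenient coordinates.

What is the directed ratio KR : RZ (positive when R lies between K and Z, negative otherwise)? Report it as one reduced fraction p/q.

Work in coordinates with K = (0, 0), Z = (1, 0), T = (0, 1), G = (3, 5).
1. R is where the line through G parallel to TK meets line KZ ⇒ R = (3, 0)
R = K + t·(Z−K) with t = 3, so KR:RZ = t:(1−t) = 3:-2

KR:RZ = -3/2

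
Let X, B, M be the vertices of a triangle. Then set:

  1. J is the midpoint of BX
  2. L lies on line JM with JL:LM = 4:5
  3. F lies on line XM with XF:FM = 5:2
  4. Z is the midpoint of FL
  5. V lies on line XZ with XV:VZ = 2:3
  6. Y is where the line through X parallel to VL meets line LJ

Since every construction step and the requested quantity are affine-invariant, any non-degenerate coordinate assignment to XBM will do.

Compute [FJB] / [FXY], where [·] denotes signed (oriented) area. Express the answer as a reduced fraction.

[FJB]:[FXY] = 207/140

Assign X = (0, 0), B = (1, 0), M = (0, 1) — the answer is frame-independent, so this choice is without loss of generality.
1. J is the midpoint of BX ⇒ J = (1/2, 0)
2. L lies on line JM with JL:LM = 4:5 ⇒ L = (5/18, 4/9)
3. F lies on line XM with XF:FM = 5:2 ⇒ F = (0, 5/7)
4. Z is the midpoint of FL ⇒ Z = (5/36, 73/126)
5. V lies on line XZ with XV:VZ = 2:3 ⇒ V = (1/18, 73/315)
6. Y is where the line through X parallel to VL meets line LJ ⇒ Y = (70/207, 67/207)
2·[FJB] = 5/14, 2·[FXY] = 50/207
[FJB]:[FXY] = 5/14:50/207 = 207/140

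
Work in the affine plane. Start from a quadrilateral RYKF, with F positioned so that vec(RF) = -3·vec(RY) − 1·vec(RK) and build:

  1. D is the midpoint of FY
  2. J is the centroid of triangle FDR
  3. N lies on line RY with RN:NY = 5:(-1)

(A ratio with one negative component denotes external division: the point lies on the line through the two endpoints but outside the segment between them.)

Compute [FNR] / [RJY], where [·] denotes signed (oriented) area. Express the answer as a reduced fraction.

[FNR]:[RJY] = 5/2

Set R = (0, 0), Y = (1, 0), K = (0, 1), F = (-3, -1); any affine frame gives the same invariant.
1. D is the midpoint of FY ⇒ D = (-1, -1/2)
2. J is the centroid of triangle FDR ⇒ J = (-4/3, -1/2)
3. N lies on line RY with RN:NY = 5:(-1) ⇒ N = (5/4, 0)
2·[FNR] = 5/4, 2·[RJY] = 1/2
[FNR]:[RJY] = 5/4:1/2 = 5/2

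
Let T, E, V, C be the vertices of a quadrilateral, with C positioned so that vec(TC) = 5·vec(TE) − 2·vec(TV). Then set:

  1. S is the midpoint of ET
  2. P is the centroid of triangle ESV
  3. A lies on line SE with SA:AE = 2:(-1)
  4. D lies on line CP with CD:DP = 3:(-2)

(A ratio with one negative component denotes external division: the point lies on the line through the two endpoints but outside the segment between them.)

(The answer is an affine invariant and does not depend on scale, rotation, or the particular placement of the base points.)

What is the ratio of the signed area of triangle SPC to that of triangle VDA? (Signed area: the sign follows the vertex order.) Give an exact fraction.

[SPC]:[VDA] = -3/5

Work in coordinates with T = (0, 0), E = (1, 0), V = (0, 1), C = (5, -2).
1. S is the midpoint of ET ⇒ S = (1/2, 0)
2. P is the centroid of triangle ESV ⇒ P = (1/2, 1/3)
3. A lies on line SE with SA:AE = 2:(-1) ⇒ A = (3/2, 0)
4. D lies on line CP with CD:DP = 3:(-2) ⇒ D = (-17/2, 5)
2·[SPC] = -3/2, 2·[VDA] = 5/2
[SPC]:[VDA] = -3/2:5/2 = -3/5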